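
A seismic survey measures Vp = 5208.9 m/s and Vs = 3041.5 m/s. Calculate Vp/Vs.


Vp/Vs = 5208.9 / 3041.5
= 1.7126

1.7126


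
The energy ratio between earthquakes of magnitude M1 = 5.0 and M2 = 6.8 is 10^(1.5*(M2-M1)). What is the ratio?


M2 - M1 = 6.8 - 5.0 = 1.8
1.5 * 1.8 = 2.7
ratio = 10^2.7 = 501.19

501.19


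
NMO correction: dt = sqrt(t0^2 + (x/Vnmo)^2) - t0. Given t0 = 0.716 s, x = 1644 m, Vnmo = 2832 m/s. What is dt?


x/Vnmo = 1644/2832 = 0.580508
(x/Vnmo)^2 = 0.33699
t0^2 = 0.512656
sqrt(0.512656 + 0.33699) = 0.921762
dt = 0.921762 - 0.716 = 0.205762

0.205762


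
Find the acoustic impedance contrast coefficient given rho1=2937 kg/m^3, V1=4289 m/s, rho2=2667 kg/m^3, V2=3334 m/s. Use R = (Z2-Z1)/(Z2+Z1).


Z1 = 2937 * 4289 = 12596793
Z2 = 2667 * 3334 = 8891778
R = (8891778 - 12596793) / (8891778 + 12596793) = -3705015 / 21488571 = -0.1724

-0.1724


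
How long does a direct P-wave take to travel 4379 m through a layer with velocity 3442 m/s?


t = x / V
= 4379 / 3442
= 1.2722 s

1.2722


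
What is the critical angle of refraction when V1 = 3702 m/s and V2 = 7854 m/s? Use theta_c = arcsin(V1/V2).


V1/V2 = 3702/7854 = 0.471352
theta_c = arcsin(0.471352) = 28.1221 degrees

28.1221


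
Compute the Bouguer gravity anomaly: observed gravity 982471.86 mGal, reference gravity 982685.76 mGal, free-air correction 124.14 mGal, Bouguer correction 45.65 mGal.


BA = g_obs - g_ref + FAC - BC
= 982471.86 - 982685.76 + 124.14 - 45.65
= -135.41 mGal

-135.41


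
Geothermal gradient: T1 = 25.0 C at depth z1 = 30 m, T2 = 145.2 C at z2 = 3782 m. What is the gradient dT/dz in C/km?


dT = 145.2 - 25.0 = 120.2 C
dz = 3782 - 30 = 3752 m
gradient = dT/dz * 1000 = 120.2/3752 * 1000 = 32.0362 C/km

32.0362


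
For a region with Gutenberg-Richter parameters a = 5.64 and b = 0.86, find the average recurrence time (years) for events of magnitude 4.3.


log10(N) = 5.64 - 0.86*4.3 = 1.942
N = 10^1.942 = 87.498378
T = 1/N = 1/87.498378 = 0.0114 years

0.0114


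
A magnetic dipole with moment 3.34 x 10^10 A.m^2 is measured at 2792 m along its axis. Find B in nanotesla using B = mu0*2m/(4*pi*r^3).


m = 3.34 x 10^10 = 33400000000 A.m^2
2m = 66800000000 A.m^2
r^3 = 2792^3 = 21764377088
B = (4pi*10^-7) * 66800000000 / (4*pi * 21764377088) * 1e9
= 83943.355704 / 273499228678.48 * 1e9
= 306.9236 nT

306.9236


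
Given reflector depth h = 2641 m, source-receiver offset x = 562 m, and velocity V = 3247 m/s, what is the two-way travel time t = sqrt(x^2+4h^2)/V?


x^2 + 4h^2 = 562^2 + 4*2641^2 = 315844 + 27899524 = 28215368
sqrt(28215368) = 5311.814
t = 5311.814 / 3247 = 1.6359 s

1.6359


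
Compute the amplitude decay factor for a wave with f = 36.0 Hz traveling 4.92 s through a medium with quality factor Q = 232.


pi*f*t/Q = pi*36.0*4.92/232 = 2.398443
A/A0 = exp(-2.398443) = 0.090859

0.090859


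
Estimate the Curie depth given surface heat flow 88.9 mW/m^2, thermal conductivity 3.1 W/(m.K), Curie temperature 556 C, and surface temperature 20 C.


T_Curie - T_surf = 556 - 20 = 536 C
Convert q to W/m^2: 88.9 mW/m^2 = 0.0889 W/m^2
d = 536 * 3.1 / 0.0889 = 18690.66 m

18690.66


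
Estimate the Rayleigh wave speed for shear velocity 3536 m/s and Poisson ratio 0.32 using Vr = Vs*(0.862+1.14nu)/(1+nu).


Numerator factor = 0.862 + 1.14*0.32 = 1.2268
Denominator = 1 + 0.32 = 1.32
Vr = 3536 * 1.2268 / 1.32 = 3286.34 m/s

3286.34


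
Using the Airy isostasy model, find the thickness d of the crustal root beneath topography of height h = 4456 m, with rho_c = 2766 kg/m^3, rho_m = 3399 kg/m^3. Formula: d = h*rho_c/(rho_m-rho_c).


rho_m - rho_c = 3399 - 2766 = 633
d = 4456 * 2766 / 633
= 12325296 / 633
= 19471.24 m

19471.24


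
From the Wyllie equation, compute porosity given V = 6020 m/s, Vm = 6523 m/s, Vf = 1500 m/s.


1/V - 1/Vm = 1/6020 - 1/6523 = 1.281e-05
1/Vf - 1/Vm = 1/1500 - 1/6523 = 0.00051336
phi = 1.281e-05 / 0.00051336 = 0.025

0.025


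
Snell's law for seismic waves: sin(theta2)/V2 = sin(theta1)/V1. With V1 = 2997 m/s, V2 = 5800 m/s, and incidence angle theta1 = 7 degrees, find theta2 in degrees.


sin(theta1) = sin(7 deg) = 0.121869
sin(theta2) = V2/V1 * sin(theta1) = 5800/2997 * 0.121869 = 0.23585
theta2 = arcsin(0.23585) = 13.6417 degrees

13.6417


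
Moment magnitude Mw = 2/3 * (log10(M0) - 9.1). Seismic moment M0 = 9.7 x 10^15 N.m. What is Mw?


log10(M0) = log10(9.7 x 10^15) = 15.9868
Mw = 2/3 * (15.9868 - 9.1)
= 2/3 * 6.8868
= 4.59

4.59


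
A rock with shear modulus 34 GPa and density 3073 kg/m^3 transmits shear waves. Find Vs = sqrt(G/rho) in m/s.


Convert G to Pa: G = 34e9 Pa
Compute G/rho = 34e9 / 3073 = 11064106.7361
Vs = sqrt(11064106.7361) = 3326.28 m/s

3326.28


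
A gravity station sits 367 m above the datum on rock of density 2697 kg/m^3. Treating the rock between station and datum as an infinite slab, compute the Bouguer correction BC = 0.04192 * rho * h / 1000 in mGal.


BC = 0.04192 * rho * h / 1000
= 0.04192 * 2697 * 367 / 1000
= 41.4924 mGal

41.4924


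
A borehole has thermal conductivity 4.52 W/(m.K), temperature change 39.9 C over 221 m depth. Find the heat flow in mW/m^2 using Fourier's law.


q = k * dT / dz * 1000
= 4.52 * 39.9 / 221 * 1000
= 0.816054 * 1000
= 816.0543 mW/m^2

816.0543


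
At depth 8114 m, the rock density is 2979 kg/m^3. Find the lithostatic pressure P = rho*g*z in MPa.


P = rho * g * z / 1e6
= 2979 * 9.81 * 8114 / 1e6
= 237123454.86 / 1e6
= 237.1235 MPa

237.1235


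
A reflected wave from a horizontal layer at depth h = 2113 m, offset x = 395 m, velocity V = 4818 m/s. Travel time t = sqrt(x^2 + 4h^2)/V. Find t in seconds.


x^2 + 4h^2 = 395^2 + 4*2113^2 = 156025 + 17859076 = 18015101
sqrt(18015101) = 4244.42
t = 4244.42 / 4818 = 0.881 s

0.881


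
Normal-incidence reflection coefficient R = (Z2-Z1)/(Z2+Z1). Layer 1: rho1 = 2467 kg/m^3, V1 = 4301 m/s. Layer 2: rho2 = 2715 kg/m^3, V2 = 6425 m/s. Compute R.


Z1 = 2467 * 4301 = 10610567
Z2 = 2715 * 6425 = 17443875
R = (17443875 - 10610567) / (17443875 + 10610567) = 6833308 / 28054442 = 0.2436

0.2436


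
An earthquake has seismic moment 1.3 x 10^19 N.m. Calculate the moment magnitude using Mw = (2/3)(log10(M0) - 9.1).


log10(M0) = log10(1.3 x 10^19) = 19.1139
Mw = 2/3 * (19.1139 - 9.1)
= 2/3 * 10.0139
= 6.68

6.68


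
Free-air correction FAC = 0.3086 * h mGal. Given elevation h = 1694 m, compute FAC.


FAC = 0.3086 * h
= 0.3086 * 1694
= 522.7684 mGal

522.7684


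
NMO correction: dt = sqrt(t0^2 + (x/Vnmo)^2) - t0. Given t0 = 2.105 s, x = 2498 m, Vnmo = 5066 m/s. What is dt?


x/Vnmo = 2498/5066 = 0.493091
(x/Vnmo)^2 = 0.243139
t0^2 = 4.431025
sqrt(4.431025 + 0.243139) = 2.161981
dt = 2.161981 - 2.105 = 0.056981

0.056981


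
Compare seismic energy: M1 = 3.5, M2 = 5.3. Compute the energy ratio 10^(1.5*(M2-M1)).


M2 - M1 = 5.3 - 3.5 = 1.8
1.5 * 1.8 = 2.7
ratio = 10^2.7 = 501.19

501.19


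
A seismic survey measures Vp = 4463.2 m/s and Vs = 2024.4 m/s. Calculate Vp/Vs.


Vp/Vs = 4463.2 / 2024.4
= 2.2047

2.2047


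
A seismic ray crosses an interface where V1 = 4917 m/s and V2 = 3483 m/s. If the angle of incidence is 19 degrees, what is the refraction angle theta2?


sin(theta1) = sin(19 deg) = 0.325568
sin(theta2) = V2/V1 * sin(theta1) = 3483/4917 * 0.325568 = 0.230619
theta2 = arcsin(0.230619) = 13.3335 degrees

13.3335


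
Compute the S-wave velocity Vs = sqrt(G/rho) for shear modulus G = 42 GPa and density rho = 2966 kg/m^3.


Convert G to Pa: G = 42e9 Pa
Compute G/rho = 42e9 / 2966 = 14160485.5024
Vs = sqrt(14160485.5024) = 3763.04 m/s

3763.04


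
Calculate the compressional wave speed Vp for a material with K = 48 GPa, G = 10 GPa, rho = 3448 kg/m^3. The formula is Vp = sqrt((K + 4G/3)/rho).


First compute the effective modulus:
K + 4G/3 = 48e9 + 4*10e9/3 = 61333333333.33 Pa
Then divide by density:
61333333333.33 / 3448 = 17788089.7138 Pa/(kg/m^3)
Take the square root:
Vp = sqrt(17788089.7138) = 4217.59 m/s

4217.59


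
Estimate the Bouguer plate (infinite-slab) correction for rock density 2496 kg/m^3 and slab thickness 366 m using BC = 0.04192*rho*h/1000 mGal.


BC = 0.04192 * rho * h / 1000
= 0.04192 * 2496 * 366 / 1000
= 38.2954 mGal

38.2954


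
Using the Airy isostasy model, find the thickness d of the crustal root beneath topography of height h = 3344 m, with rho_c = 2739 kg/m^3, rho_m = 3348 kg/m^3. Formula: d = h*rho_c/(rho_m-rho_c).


rho_m - rho_c = 3348 - 2739 = 609
d = 3344 * 2739 / 609
= 9159216 / 609
= 15039.76 m

15039.76


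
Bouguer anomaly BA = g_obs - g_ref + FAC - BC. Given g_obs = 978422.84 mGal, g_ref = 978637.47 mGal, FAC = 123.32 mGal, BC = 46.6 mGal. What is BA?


BA = g_obs - g_ref + FAC - BC
= 978422.84 - 978637.47 + 123.32 - 46.6
= -137.91 mGal

-137.91


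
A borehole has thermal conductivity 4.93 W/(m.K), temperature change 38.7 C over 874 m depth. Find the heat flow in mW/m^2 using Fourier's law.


q = k * dT / dz * 1000
= 4.93 * 38.7 / 874 * 1000
= 0.218296 * 1000
= 218.2963 mW/m^2

218.2963


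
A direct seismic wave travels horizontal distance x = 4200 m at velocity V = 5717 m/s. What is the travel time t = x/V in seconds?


t = x / V
= 4200 / 5717
= 0.7347 s

0.7347


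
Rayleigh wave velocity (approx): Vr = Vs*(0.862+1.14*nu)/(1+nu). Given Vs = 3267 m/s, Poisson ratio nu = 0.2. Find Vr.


Numerator factor = 0.862 + 1.14*0.2 = 1.09
Denominator = 1 + 0.2 = 1.2
Vr = 3267 * 1.09 / 1.2 = 2967.53 m/s

2967.53


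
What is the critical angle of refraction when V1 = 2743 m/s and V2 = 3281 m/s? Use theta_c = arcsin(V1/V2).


V1/V2 = 2743/3281 = 0.836026
theta_c = arcsin(0.836026) = 56.7228 degrees

56.7228


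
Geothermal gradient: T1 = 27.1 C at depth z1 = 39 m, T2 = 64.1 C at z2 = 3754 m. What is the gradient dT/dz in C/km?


dT = 64.1 - 27.1 = 37.0 C
dz = 3754 - 39 = 3715 m
gradient = dT/dz * 1000 = 37.0/3715 * 1000 = 9.9596 C/km

9.9596


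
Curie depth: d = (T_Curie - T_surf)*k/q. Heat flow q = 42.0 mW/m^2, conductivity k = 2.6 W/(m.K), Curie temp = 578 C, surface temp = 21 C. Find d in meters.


T_Curie - T_surf = 578 - 21 = 557 C
Convert q to W/m^2: 42.0 mW/m^2 = 0.042 W/m^2
d = 557 * 2.6 / 0.042 = 34480.95 m

34480.95


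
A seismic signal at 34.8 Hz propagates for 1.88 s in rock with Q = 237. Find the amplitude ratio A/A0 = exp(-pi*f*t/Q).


pi*f*t/Q = pi*34.8*1.88/237 = 0.867239
A/A0 = exp(-0.867239) = 0.42011

0.42011


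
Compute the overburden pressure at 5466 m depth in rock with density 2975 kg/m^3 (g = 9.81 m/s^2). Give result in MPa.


P = rho * g * z / 1e6
= 2975 * 9.81 * 5466 / 1e6
= 159523843.5 / 1e6
= 159.5238 MPa

159.5238


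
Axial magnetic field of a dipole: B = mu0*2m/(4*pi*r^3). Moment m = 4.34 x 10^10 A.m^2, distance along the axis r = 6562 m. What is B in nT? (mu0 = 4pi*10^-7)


m = 4.34 x 10^10 = 43400000000 A.m^2
2m = 86800000000 A.m^2
r^3 = 6562^3 = 282558696328
B = (4pi*10^-7) * 86800000000 / (4*pi * 282558696328) * 1e9
= 109076.096933 / 3550737298367.82 * 1e9
= 30.7193 nT

30.7193


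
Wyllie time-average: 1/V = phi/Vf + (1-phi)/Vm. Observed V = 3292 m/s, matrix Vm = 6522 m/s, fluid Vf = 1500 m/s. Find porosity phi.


1/V - 1/Vm = 1/3292 - 1/6522 = 0.00015044
1/Vf - 1/Vm = 1/1500 - 1/6522 = 0.00051334
phi = 0.00015044 / 0.00051334 = 0.2931

0.2931


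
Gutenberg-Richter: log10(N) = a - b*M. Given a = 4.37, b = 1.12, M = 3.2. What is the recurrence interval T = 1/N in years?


log10(N) = 4.37 - 1.12*3.2 = 0.786
N = 10^0.786 = 6.10942
T = 1/N = 1/6.10942 = 0.1637 years

0.1637


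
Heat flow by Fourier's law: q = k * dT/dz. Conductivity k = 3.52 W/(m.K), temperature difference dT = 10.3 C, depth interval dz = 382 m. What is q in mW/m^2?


q = k * dT / dz * 1000
= 3.52 * 10.3 / 382 * 1000
= 0.094911 * 1000
= 94.911 mW/m^2

94.911


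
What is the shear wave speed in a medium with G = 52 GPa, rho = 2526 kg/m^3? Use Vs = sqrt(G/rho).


Convert G to Pa: G = 52e9 Pa
Compute G/rho = 52e9 / 2526 = 20585906.5717
Vs = sqrt(20585906.5717) = 4537.17 m/s

4537.17


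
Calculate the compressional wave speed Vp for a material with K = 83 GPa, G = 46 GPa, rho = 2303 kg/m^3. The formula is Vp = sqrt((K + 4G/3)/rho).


First compute the effective modulus:
K + 4G/3 = 83e9 + 4*46e9/3 = 144333333333.33 Pa
Then divide by density:
144333333333.33 / 2303 = 62671877.2615 Pa/(kg/m^3)
Take the square root:
Vp = sqrt(62671877.2615) = 7916.56 m/s

7916.56


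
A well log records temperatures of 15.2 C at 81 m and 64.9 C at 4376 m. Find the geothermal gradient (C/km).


dT = 64.9 - 15.2 = 49.7 C
dz = 4376 - 81 = 4295 m
gradient = dT/dz * 1000 = 49.7/4295 * 1000 = 11.5716 C/km

11.5716


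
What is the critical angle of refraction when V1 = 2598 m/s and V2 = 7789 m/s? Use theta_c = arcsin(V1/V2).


V1/V2 = 2598/7789 = 0.333547
theta_c = arcsin(0.333547) = 19.4842 degrees

19.4842


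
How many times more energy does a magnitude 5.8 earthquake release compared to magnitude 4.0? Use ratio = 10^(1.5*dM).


M2 - M1 = 5.8 - 4.0 = 1.8
1.5 * 1.8 = 2.7
ratio = 10^2.7 = 501.19

501.19


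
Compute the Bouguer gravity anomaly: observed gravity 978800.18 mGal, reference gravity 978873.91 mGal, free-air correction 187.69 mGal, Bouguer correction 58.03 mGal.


BA = g_obs - g_ref + FAC - BC
= 978800.18 - 978873.91 + 187.69 - 58.03
= 55.93 mGal

55.93


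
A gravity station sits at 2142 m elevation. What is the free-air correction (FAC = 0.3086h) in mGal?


FAC = 0.3086 * h
= 0.3086 * 2142
= 661.0212 mGal

661.0212


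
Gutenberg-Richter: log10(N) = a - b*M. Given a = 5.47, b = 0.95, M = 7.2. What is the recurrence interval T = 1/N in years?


log10(N) = 5.47 - 0.95*7.2 = -1.37
N = 10^-1.37 = 0.042658
T = 1/N = 1/0.042658 = 23.4423 years

23.4423


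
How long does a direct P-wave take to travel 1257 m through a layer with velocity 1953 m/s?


t = x / V
= 1257 / 1953
= 0.6436 s

0.6436


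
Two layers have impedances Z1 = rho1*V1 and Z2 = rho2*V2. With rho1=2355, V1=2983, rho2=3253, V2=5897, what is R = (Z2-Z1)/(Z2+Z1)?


Z1 = 2355 * 2983 = 7024965
Z2 = 3253 * 5897 = 19182941
R = (19182941 - 7024965) / (19182941 + 7024965) = 12157976 / 26207906 = 0.4639

0.4639


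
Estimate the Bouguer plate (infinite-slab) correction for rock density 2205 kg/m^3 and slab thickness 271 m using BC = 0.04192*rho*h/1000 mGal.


BC = 0.04192 * rho * h / 1000
= 0.04192 * 2205 * 271 / 1000
= 25.0495 mGal

25.0495


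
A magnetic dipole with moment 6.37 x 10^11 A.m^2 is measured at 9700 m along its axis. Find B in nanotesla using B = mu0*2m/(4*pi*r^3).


m = 6.37 x 10^11 = 637000000000 A.m^2
2m = 1274000000000 A.m^2
r^3 = 9700^3 = 912673000000
B = (4pi*10^-7) * 1274000000000 / (4*pi * 912673000000) * 1e9
= 1600955.616269 / 11468987167719.03 * 1e9
= 139.59 nT

139.59


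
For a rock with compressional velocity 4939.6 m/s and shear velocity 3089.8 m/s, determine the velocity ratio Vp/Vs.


Vp/Vs = 4939.6 / 3089.8
= 1.5987

1.5987


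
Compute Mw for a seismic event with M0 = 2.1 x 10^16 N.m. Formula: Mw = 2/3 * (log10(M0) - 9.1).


log10(M0) = log10(2.1 x 10^16) = 16.3222
Mw = 2/3 * (16.3222 - 9.1)
= 2/3 * 7.2222
= 4.81

4.81


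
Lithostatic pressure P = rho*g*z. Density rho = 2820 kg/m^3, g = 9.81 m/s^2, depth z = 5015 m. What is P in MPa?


P = rho * g * z / 1e6
= 2820 * 9.81 * 5015 / 1e6
= 138735963.0 / 1e6
= 138.736 MPa

138.736


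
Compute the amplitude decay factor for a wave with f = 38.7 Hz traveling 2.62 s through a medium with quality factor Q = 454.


pi*f*t/Q = pi*38.7*2.62/454 = 0.701627
A/A0 = exp(-0.701627) = 0.495778

0.495778


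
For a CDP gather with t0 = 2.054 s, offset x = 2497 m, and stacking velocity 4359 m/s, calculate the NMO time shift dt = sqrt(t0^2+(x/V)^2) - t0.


x/Vnmo = 2497/4359 = 0.572838
(x/Vnmo)^2 = 0.328143
t0^2 = 4.218916
sqrt(4.218916 + 0.328143) = 2.132383
dt = 2.132383 - 2.054 = 0.078383

0.078383


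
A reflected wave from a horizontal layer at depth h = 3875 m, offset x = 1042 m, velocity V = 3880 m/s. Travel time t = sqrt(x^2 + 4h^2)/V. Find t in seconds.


x^2 + 4h^2 = 1042^2 + 4*3875^2 = 1085764 + 60062500 = 61148264
sqrt(61148264) = 7819.7355
t = 7819.7355 / 3880 = 2.0154 s

2.0154


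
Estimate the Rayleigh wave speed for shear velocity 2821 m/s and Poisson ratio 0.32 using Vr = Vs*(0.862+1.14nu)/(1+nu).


Numerator factor = 0.862 + 1.14*0.32 = 1.2268
Denominator = 1 + 0.32 = 1.32
Vr = 2821 * 1.2268 / 1.32 = 2621.82 m/s

2621.82


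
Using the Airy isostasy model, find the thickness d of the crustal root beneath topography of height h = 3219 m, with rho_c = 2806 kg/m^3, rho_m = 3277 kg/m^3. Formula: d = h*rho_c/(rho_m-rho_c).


rho_m - rho_c = 3277 - 2806 = 471
d = 3219 * 2806 / 471
= 9032514 / 471
= 19177.31 m

19177.31


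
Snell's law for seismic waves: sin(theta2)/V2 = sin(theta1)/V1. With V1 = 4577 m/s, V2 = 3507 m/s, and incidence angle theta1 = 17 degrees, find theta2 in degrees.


sin(theta1) = sin(17 deg) = 0.292372
sin(theta2) = V2/V1 * sin(theta1) = 3507/4577 * 0.292372 = 0.224022
theta2 = arcsin(0.224022) = 12.9454 degrees

12.9454


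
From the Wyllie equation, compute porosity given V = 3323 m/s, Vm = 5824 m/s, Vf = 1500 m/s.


1/V - 1/Vm = 1/3323 - 1/5824 = 0.00012923
1/Vf - 1/Vm = 1/1500 - 1/5824 = 0.00049496
phi = 0.00012923 / 0.00049496 = 0.2611

0.2611


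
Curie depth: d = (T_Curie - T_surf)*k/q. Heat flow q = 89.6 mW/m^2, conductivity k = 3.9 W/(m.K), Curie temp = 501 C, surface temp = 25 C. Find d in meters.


T_Curie - T_surf = 501 - 25 = 476 C
Convert q to W/m^2: 89.6 mW/m^2 = 0.0896 W/m^2
d = 476 * 3.9 / 0.0896 = 20718.75 m

20718.75


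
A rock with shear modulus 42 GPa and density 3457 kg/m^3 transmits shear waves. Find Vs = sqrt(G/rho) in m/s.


Convert G to Pa: G = 42e9 Pa
Compute G/rho = 42e9 / 3457 = 12149262.3662
Vs = sqrt(12149262.3662) = 3485.58 m/s

3485.58


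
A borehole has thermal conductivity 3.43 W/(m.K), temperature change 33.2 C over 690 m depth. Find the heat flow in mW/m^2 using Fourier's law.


q = k * dT / dz * 1000
= 3.43 * 33.2 / 690 * 1000
= 0.165038 * 1000
= 165.0377 mW/m^2

165.0377


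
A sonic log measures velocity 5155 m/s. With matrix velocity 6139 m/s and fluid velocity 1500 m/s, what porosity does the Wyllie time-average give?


1/V - 1/Vm = 1/5155 - 1/6139 = 3.109e-05
1/Vf - 1/Vm = 1/1500 - 1/6139 = 0.00050377
phi = 3.109e-05 / 0.00050377 = 0.0617

0.0617


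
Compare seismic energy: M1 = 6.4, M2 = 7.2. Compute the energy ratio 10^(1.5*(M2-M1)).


M2 - M1 = 7.2 - 6.4 = 0.8
1.5 * 0.8 = 1.2
ratio = 10^1.2 = 15.85

15.85


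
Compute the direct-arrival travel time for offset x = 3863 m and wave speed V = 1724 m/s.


t = x / V
= 3863 / 1724
= 2.2407 s

2.2407


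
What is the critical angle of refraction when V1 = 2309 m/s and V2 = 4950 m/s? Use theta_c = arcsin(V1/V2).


V1/V2 = 2309/4950 = 0.466465
theta_c = arcsin(0.466465) = 27.8051 degrees

27.8051


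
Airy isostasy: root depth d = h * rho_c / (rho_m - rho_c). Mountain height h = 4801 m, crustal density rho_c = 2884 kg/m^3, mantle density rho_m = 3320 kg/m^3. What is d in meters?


rho_m - rho_c = 3320 - 2884 = 436
d = 4801 * 2884 / 436
= 13846084 / 436
= 31757.07 m

31757.07


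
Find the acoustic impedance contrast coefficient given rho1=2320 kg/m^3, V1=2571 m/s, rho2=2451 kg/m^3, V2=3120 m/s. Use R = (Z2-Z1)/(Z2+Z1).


Z1 = 2320 * 2571 = 5964720
Z2 = 2451 * 3120 = 7647120
R = (7647120 - 5964720) / (7647120 + 5964720) = 1682400 / 13611840 = 0.1236

0.1236


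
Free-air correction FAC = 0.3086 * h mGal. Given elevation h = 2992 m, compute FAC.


FAC = 0.3086 * h
= 0.3086 * 2992
= 923.3312 mGal

923.3312


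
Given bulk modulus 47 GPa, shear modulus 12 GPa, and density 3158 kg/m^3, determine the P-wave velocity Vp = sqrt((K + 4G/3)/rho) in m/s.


First compute the effective modulus:
K + 4G/3 = 47e9 + 4*12e9/3 = 63000000000.0 Pa
Then divide by density:
63000000000.0 / 3158 = 19949335.0222 Pa/(kg/m^3)
Take the square root:
Vp = sqrt(19949335.0222) = 4466.47 m/s

4466.47


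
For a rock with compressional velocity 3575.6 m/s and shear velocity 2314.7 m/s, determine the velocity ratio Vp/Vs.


Vp/Vs = 3575.6 / 2314.7
= 1.5447

1.5447


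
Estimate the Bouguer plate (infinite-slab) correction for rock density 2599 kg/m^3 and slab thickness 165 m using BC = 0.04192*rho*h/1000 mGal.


BC = 0.04192 * rho * h / 1000
= 0.04192 * 2599 * 165 / 1000
= 17.9768 mGal

17.9768


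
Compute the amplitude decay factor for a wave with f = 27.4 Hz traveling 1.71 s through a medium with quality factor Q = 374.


pi*f*t/Q = pi*27.4*1.71/374 = 0.393573
A/A0 = exp(-0.393573) = 0.674642

0.674642


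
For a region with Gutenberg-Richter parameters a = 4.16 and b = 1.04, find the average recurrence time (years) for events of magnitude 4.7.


log10(N) = 4.16 - 1.04*4.7 = -0.728
N = 10^-0.728 = 0.187068
T = 1/N = 1/0.187068 = 5.3456 years

5.3456


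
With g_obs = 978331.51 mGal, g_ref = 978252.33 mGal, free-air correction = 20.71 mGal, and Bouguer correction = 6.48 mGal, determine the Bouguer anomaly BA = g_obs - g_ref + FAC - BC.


BA = g_obs - g_ref + FAC - BC
= 978331.51 - 978252.33 + 20.71 - 6.48
= 93.41 mGal

93.41


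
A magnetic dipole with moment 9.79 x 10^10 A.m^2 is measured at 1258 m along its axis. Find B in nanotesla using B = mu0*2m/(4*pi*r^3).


m = 9.79 x 10^10 = 97900000000 A.m^2
2m = 195800000000 A.m^2
r^3 = 1258^3 = 1990865512
B = (4pi*10^-7) * 195800000000 / (4*pi * 1990865512) * 1e9
= 246049.536629 / 25017953867.14 * 1e9
= 9834.9185 nT

9834.9185


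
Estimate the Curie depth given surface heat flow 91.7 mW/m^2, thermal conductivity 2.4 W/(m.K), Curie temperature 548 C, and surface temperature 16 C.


T_Curie - T_surf = 548 - 16 = 532 C
Convert q to W/m^2: 91.7 mW/m^2 = 0.0917 W/m^2
d = 532 * 2.4 / 0.0917 = 13923.66 m

13923.66


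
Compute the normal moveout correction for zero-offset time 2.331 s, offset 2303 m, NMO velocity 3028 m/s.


x/Vnmo = 2303/3028 = 0.760568
(x/Vnmo)^2 = 0.578464
t0^2 = 5.433561
sqrt(5.433561 + 0.578464) = 2.451943
dt = 2.451943 - 2.331 = 0.120943

0.120943


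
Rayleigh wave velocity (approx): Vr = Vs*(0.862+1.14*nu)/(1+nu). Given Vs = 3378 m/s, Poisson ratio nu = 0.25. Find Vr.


Numerator factor = 0.862 + 1.14*0.25 = 1.147
Denominator = 1 + 0.25 = 1.25
Vr = 3378 * 1.147 / 1.25 = 3099.65 m/s

3099.65


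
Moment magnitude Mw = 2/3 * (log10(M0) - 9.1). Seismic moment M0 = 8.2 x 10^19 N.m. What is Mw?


log10(M0) = log10(8.2 x 10^19) = 19.9138
Mw = 2/3 * (19.9138 - 9.1)
= 2/3 * 10.8138
= 7.21

7.21


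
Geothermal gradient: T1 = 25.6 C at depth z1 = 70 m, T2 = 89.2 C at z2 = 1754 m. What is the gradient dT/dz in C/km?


dT = 89.2 - 25.6 = 63.6 C
dz = 1754 - 70 = 1684 m
gradient = dT/dz * 1000 = 63.6/1684 * 1000 = 37.7672 C/km

37.7672


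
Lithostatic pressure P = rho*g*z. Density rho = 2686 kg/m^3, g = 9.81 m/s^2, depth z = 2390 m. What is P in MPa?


P = rho * g * z / 1e6
= 2686 * 9.81 * 2390 / 1e6
= 62975687.4 / 1e6
= 62.9757 MPa

62.9757


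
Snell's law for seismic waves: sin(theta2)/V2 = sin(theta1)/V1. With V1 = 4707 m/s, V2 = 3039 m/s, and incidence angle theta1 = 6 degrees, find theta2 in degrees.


sin(theta1) = sin(6 deg) = 0.104528
sin(theta2) = V2/V1 * sin(theta1) = 3039/4707 * 0.104528 = 0.067487
theta2 = arcsin(0.067487) = 3.8697 degrees

3.8697


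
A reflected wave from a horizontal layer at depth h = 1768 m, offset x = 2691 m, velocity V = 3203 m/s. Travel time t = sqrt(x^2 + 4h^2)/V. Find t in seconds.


x^2 + 4h^2 = 2691^2 + 4*1768^2 = 7241481 + 12503296 = 19744777
sqrt(19744777) = 4443.5095
t = 4443.5095 / 3203 = 1.3873 s

1.3873


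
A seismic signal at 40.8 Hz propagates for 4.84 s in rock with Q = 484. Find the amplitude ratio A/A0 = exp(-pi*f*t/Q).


pi*f*t/Q = pi*40.8*4.84/484 = 1.28177
A/A0 = exp(-1.28177) = 0.277546

0.277546


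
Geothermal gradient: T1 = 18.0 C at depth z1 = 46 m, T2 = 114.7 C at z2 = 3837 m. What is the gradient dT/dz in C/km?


dT = 114.7 - 18.0 = 96.7 C
dz = 3837 - 46 = 3791 m
gradient = dT/dz * 1000 = 96.7/3791 * 1000 = 25.5078 C/km

25.5078


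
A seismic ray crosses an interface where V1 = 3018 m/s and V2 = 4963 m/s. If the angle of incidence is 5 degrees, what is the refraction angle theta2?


sin(theta1) = sin(5 deg) = 0.087156
sin(theta2) = V2/V1 * sin(theta1) = 4963/3018 * 0.087156 = 0.143325
theta2 = arcsin(0.143325) = 8.2403 degrees

8.2403


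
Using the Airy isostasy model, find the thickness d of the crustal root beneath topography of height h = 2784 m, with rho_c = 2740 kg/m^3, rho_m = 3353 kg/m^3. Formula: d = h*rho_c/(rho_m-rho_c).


rho_m - rho_c = 3353 - 2740 = 613
d = 2784 * 2740 / 613
= 7628160 / 613
= 12443.98 m

12443.98


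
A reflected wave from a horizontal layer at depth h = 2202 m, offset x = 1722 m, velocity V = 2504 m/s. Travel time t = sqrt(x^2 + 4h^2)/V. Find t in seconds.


x^2 + 4h^2 = 1722^2 + 4*2202^2 = 2965284 + 19395216 = 22360500
sqrt(22360500) = 4728.689
t = 4728.689 / 2504 = 1.8885 s

1.8885


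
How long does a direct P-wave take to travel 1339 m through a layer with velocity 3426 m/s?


t = x / V
= 1339 / 3426
= 0.3908 s

0.3908


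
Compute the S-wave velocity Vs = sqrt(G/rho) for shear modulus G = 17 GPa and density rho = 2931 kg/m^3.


Convert G to Pa: G = 17e9 Pa
Compute G/rho = 17e9 / 2931 = 5800068.2361
Vs = sqrt(5800068.2361) = 2408.33 m/s

2408.33


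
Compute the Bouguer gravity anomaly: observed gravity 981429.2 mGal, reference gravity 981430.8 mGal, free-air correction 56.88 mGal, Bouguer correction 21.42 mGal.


BA = g_obs - g_ref + FAC - BC
= 981429.2 - 981430.8 + 56.88 - 21.42
= 33.86 mGal

33.86


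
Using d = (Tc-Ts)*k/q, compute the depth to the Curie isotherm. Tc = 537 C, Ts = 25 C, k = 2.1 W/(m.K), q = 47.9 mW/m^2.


T_Curie - T_surf = 537 - 25 = 512 C
Convert q to W/m^2: 47.9 mW/m^2 = 0.0479 W/m^2
d = 512 * 2.1 / 0.0479 = 22446.76 m

22446.76


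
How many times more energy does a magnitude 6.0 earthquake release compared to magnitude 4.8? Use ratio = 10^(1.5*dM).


M2 - M1 = 6.0 - 4.8 = 1.2
1.5 * 1.2 = 1.8
ratio = 10^1.8 = 63.1

63.1


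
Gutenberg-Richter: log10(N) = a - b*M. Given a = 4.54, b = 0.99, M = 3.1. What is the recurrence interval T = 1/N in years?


log10(N) = 4.54 - 0.99*3.1 = 1.471
N = 10^1.471 = 29.580125
T = 1/N = 1/29.580125 = 0.0338 years

0.0338


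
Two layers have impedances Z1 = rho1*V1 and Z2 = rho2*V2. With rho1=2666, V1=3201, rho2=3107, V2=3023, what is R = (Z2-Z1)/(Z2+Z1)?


Z1 = 2666 * 3201 = 8533866
Z2 = 3107 * 3023 = 9392461
R = (9392461 - 8533866) / (9392461 + 8533866) = 858595 / 17926327 = 0.0479

0.0479


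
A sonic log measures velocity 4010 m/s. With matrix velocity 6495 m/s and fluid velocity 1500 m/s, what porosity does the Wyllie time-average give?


1/V - 1/Vm = 1/4010 - 1/6495 = 9.541e-05
1/Vf - 1/Vm = 1/1500 - 1/6495 = 0.0005127
phi = 9.541e-05 / 0.0005127 = 0.1861

0.1861


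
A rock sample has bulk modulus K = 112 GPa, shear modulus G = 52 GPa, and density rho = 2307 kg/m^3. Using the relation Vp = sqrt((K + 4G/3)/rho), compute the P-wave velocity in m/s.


First compute the effective modulus:
K + 4G/3 = 112e9 + 4*52e9/3 = 181333333333.33 Pa
Then divide by density:
181333333333.33 / 2307 = 78601358.1852 Pa/(kg/m^3)
Take the square root:
Vp = sqrt(78601358.1852) = 8865.74 m/s

8865.74


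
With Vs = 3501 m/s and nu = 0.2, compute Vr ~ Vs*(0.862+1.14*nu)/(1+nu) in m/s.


Numerator factor = 0.862 + 1.14*0.2 = 1.09
Denominator = 1 + 0.2 = 1.2
Vr = 3501 * 1.09 / 1.2 = 3180.07 m/s

3180.07


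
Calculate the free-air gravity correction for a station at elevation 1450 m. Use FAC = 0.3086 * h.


FAC = 0.3086 * h
= 0.3086 * 1450
= 447.47 mGal

447.47


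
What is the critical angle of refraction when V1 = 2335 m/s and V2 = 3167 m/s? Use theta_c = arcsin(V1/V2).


V1/V2 = 2335/3167 = 0.737291
theta_c = arcsin(0.737291) = 47.5011 degrees

47.5011


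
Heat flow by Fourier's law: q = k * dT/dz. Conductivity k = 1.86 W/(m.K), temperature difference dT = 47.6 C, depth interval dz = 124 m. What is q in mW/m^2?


q = k * dT / dz * 1000
= 1.86 * 47.6 / 124 * 1000
= 0.714 * 1000
= 714.0 mW/m^2

714.0


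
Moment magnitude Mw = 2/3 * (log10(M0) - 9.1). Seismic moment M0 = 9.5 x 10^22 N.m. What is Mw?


log10(M0) = log10(9.5 x 10^22) = 22.9777
Mw = 2/3 * (22.9777 - 9.1)
= 2/3 * 13.8777
= 9.25

9.25


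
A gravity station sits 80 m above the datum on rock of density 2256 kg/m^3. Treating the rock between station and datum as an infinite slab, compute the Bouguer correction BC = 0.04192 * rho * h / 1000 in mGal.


BC = 0.04192 * rho * h / 1000
= 0.04192 * 2256 * 80 / 1000
= 7.5657 mGal

7.5657


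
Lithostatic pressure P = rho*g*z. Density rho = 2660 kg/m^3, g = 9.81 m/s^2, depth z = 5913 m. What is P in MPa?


P = rho * g * z / 1e6
= 2660 * 9.81 * 5913 / 1e6
= 154297369.8 / 1e6
= 154.2974 MPa

154.2974


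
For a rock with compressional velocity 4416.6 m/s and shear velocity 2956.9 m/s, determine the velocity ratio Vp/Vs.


Vp/Vs = 4416.6 / 2956.9
= 1.4937

1.4937


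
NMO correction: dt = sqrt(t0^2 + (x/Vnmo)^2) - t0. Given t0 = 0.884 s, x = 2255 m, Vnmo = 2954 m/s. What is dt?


x/Vnmo = 2255/2954 = 0.763372
(x/Vnmo)^2 = 0.582736
t0^2 = 0.781456
sqrt(0.781456 + 0.582736) = 1.167986
dt = 1.167986 - 0.884 = 0.283986

0.283986


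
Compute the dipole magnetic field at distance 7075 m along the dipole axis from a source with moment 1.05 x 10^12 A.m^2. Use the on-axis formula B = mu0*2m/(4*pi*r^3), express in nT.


m = 1.05 x 10^12 = 1050000000000 A.m^2
2m = 2100000000000 A.m^2
r^3 = 7075^3 = 354143546875
B = (4pi*10^-7) * 2100000000000 / (4*pi * 354143546875) * 1e9
= 2638937.829015 / 4450299060714.93 * 1e9
= 592.9799 nT

592.9799


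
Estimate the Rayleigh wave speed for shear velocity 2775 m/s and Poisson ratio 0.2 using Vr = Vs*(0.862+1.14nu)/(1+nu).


Numerator factor = 0.862 + 1.14*0.2 = 1.09
Denominator = 1 + 0.2 = 1.2
Vr = 2775 * 1.09 / 1.2 = 2520.62 m/s

2520.62


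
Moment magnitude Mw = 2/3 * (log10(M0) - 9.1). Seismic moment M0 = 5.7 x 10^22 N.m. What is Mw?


log10(M0) = log10(5.7 x 10^22) = 22.7559
Mw = 2/3 * (22.7559 - 9.1)
= 2/3 * 13.6559
= 9.1

9.1


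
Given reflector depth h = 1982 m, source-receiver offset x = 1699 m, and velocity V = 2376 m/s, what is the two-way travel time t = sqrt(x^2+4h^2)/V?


x^2 + 4h^2 = 1699^2 + 4*1982^2 = 2886601 + 15713296 = 18599897
sqrt(18599897) = 4312.7598
t = 4312.7598 / 2376 = 1.8151 s

1.8151


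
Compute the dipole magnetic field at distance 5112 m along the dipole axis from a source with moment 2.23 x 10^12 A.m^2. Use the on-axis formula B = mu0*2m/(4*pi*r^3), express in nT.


m = 2.23 x 10^12 = 2230000000000 A.m^2
2m = 4460000000000 A.m^2
r^3 = 5112^3 = 133589564928
B = (4pi*10^-7) * 4460000000000 / (4*pi * 133589564928) * 1e9
= 5604601.294004 / 1678735983096.25 * 1e9
= 3338.5841 nT

3338.5841


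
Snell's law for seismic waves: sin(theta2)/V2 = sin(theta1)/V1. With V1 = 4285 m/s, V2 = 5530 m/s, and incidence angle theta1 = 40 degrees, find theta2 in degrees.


sin(theta1) = sin(40 deg) = 0.642788
sin(theta2) = V2/V1 * sin(theta1) = 5530/4285 * 0.642788 = 0.829549
theta2 = arcsin(0.829549) = 56.0524 degrees

56.0524


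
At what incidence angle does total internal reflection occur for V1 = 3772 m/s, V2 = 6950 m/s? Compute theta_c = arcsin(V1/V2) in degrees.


V1/V2 = 3772/6950 = 0.542734
theta_c = arcsin(0.542734) = 32.8699 degrees

32.8699


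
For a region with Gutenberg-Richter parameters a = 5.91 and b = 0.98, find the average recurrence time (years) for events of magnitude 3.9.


log10(N) = 5.91 - 0.98*3.9 = 2.088
N = 10^2.088 = 122.46162
T = 1/N = 1/122.46162 = 0.0082 years

0.0082


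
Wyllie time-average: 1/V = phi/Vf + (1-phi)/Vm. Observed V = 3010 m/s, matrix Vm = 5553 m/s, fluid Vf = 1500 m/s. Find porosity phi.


1/V - 1/Vm = 1/3010 - 1/5553 = 0.00015214
1/Vf - 1/Vm = 1/1500 - 1/5553 = 0.00048658
phi = 0.00015214 / 0.00048658 = 0.3127

0.3127


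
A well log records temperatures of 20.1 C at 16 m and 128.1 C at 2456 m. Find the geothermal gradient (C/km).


dT = 128.1 - 20.1 = 108.0 C
dz = 2456 - 16 = 2440 m
gradient = dT/dz * 1000 = 108.0/2440 * 1000 = 44.2623 C/km

44.2623


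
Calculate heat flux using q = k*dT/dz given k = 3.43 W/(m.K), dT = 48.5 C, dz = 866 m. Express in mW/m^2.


q = k * dT / dz * 1000
= 3.43 * 48.5 / 866 * 1000
= 0.192096 * 1000
= 192.0958 mW/m^2

192.0958


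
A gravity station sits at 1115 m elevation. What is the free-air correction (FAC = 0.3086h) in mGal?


FAC = 0.3086 * h
= 0.3086 * 1115
= 344.089 mGal

344.089


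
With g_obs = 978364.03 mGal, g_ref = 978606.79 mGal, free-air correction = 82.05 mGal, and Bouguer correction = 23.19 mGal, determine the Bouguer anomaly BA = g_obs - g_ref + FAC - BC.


BA = g_obs - g_ref + FAC - BC
= 978364.03 - 978606.79 + 82.05 - 23.19
= -183.9 mGal

-183.9


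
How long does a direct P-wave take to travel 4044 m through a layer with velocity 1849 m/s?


t = x / V
= 4044 / 1849
= 2.1871 s

2.1871


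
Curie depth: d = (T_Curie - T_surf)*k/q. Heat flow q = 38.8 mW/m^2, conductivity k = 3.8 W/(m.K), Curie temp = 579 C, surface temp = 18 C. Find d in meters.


T_Curie - T_surf = 579 - 18 = 561 C
Convert q to W/m^2: 38.8 mW/m^2 = 0.0388 W/m^2
d = 561 * 3.8 / 0.0388 = 54943.3 m

54943.3


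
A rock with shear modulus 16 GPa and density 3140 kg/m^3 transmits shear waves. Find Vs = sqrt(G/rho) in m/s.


Convert G to Pa: G = 16e9 Pa
Compute G/rho = 16e9 / 3140 = 5095541.4013
Vs = sqrt(5095541.4013) = 2257.33 m/s

2257.33


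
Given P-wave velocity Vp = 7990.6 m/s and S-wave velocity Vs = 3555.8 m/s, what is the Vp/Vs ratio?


Vp/Vs = 7990.6 / 3555.8
= 2.2472

2.2472


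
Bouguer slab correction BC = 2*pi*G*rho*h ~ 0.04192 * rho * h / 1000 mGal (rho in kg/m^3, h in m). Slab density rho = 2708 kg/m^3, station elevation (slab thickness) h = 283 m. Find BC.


BC = 0.04192 * rho * h / 1000
= 0.04192 * 2708 * 283 / 1000
= 32.126 mGal

32.126


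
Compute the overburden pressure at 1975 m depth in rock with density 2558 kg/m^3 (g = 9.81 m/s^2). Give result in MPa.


P = rho * g * z / 1e6
= 2558 * 9.81 * 1975 / 1e6
= 49560610.5 / 1e6
= 49.5606 MPa

49.5606


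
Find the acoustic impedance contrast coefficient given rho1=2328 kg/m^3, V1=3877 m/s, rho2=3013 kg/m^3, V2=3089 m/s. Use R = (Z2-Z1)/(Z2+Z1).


Z1 = 2328 * 3877 = 9025656
Z2 = 3013 * 3089 = 9307157
R = (9307157 - 9025656) / (9307157 + 9025656) = 281501 / 18332813 = 0.0154

0.0154


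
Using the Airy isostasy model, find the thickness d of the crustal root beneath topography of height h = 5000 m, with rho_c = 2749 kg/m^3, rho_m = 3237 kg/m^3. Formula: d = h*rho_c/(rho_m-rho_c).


rho_m - rho_c = 3237 - 2749 = 488
d = 5000 * 2749 / 488
= 13745000 / 488
= 28165.98 m

28165.98


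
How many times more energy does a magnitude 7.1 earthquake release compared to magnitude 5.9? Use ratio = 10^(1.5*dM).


M2 - M1 = 7.1 - 5.9 = 1.2
1.5 * 1.2 = 1.8
ratio = 10^1.8 = 63.1

63.1


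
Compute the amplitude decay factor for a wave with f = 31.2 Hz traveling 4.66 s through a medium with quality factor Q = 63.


pi*f*t/Q = pi*31.2*4.66/63 = 7.250197
A/A0 = exp(-7.250197) = 0.00071

7.100000e-04


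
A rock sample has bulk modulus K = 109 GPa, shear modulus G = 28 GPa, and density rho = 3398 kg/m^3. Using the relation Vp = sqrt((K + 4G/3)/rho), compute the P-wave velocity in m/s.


First compute the effective modulus:
K + 4G/3 = 109e9 + 4*28e9/3 = 146333333333.33 Pa
Then divide by density:
146333333333.33 / 3398 = 43064547.7732 Pa/(kg/m^3)
Take the square root:
Vp = sqrt(43064547.7732) = 6562.36 m/s

6562.36


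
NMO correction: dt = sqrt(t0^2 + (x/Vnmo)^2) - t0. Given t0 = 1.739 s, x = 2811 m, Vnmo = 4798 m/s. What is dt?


x/Vnmo = 2811/4798 = 0.585869
(x/Vnmo)^2 = 0.343243
t0^2 = 3.024121
sqrt(3.024121 + 0.343243) = 1.835038
dt = 1.835038 - 1.739 = 0.096038

0.096038


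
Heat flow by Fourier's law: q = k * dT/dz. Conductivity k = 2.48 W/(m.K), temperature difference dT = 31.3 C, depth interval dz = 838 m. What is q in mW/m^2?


q = k * dT / dz * 1000
= 2.48 * 31.3 / 838 * 1000
= 0.09263 * 1000
= 92.6301 mW/m^2

92.6301


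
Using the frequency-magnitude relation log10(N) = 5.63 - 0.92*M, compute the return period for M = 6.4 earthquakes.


log10(N) = 5.63 - 0.92*6.4 = -0.258
N = 10^-0.258 = 0.552077
T = 1/N = 1/0.552077 = 1.8113 years

1.8113


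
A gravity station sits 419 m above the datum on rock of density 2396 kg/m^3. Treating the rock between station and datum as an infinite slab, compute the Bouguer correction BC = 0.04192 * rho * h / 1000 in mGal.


BC = 0.04192 * rho * h / 1000
= 0.04192 * 2396 * 419 / 1000
= 42.0845 mGal

42.0845


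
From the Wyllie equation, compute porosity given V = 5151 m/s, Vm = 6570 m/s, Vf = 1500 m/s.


1/V - 1/Vm = 1/5151 - 1/6570 = 4.193e-05
1/Vf - 1/Vm = 1/1500 - 1/6570 = 0.00051446
phi = 4.193e-05 / 0.00051446 = 0.0815

0.0815


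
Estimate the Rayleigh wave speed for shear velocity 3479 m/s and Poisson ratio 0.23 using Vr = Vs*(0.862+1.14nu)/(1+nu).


Numerator factor = 0.862 + 1.14*0.23 = 1.1242
Denominator = 1 + 0.23 = 1.23
Vr = 3479 * 1.1242 / 1.23 = 3179.75 m/s

3179.75


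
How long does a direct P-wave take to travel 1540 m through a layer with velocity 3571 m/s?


t = x / V
= 1540 / 3571
= 0.4313 s

0.4313


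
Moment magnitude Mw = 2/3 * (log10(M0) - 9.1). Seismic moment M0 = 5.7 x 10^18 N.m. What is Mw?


log10(M0) = log10(5.7 x 10^18) = 18.7559
Mw = 2/3 * (18.7559 - 9.1)
= 2/3 * 9.6559
= 6.44

6.44


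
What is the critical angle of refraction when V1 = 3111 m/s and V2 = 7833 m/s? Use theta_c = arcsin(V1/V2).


V1/V2 = 3111/7833 = 0.397166
theta_c = arcsin(0.397166) = 23.4011 degrees

23.4011


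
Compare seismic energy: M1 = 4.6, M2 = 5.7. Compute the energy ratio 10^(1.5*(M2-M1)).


M2 - M1 = 5.7 - 4.6 = 1.1
1.5 * 1.1 = 1.65
ratio = 10^1.65 = 44.67

44.67


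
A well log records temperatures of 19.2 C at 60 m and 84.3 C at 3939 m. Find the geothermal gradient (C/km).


dT = 84.3 - 19.2 = 65.1 C
dz = 3939 - 60 = 3879 m
gradient = dT/dz * 1000 = 65.1/3879 * 1000 = 16.7827 C/km

16.7827


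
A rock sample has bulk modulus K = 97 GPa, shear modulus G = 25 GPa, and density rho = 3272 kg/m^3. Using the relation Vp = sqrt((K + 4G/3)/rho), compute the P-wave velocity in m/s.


First compute the effective modulus:
K + 4G/3 = 97e9 + 4*25e9/3 = 130333333333.33 Pa
Then divide by density:
130333333333.33 / 3272 = 39832925.8354 Pa/(kg/m^3)
Take the square root:
Vp = sqrt(39832925.8354) = 6311.33 m/s

6311.33


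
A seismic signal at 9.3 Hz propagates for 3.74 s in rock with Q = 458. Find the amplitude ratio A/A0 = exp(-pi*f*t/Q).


pi*f*t/Q = pi*9.3*3.74/458 = 0.238583
A/A0 = exp(-0.238583) = 0.787744

0.787744


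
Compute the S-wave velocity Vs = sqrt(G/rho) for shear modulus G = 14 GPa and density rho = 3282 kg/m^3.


Convert G to Pa: G = 14e9 Pa
Compute G/rho = 14e9 / 3282 = 4265691.6514
Vs = sqrt(4265691.6514) = 2065.36 m/s

2065.36


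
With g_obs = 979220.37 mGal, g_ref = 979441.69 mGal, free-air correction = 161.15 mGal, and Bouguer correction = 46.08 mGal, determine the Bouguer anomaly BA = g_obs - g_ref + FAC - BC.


BA = g_obs - g_ref + FAC - BC
= 979220.37 - 979441.69 + 161.15 - 46.08
= -106.25 mGal

-106.25


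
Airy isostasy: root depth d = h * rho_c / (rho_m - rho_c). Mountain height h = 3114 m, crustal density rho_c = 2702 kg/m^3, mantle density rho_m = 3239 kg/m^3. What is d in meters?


rho_m - rho_c = 3239 - 2702 = 537
d = 3114 * 2702 / 537
= 8414028 / 537
= 15668.58 m

15668.58
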